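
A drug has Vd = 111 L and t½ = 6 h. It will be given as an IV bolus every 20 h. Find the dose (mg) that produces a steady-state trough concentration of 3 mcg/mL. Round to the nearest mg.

τ/t½ = 20/6 ≈ 3.3333, so f = (1/2)^(20/6) ≈ 0.099213.
Cmin,ss = (D/Vd)·f/(1−f), so D = Cmin,ss·Vd·(1−f)/f.
D = 3 × 111 × (1−f)/f ≈ 3 × 111 × 9.07932 ≈ 3023.41 mg.

3023 mg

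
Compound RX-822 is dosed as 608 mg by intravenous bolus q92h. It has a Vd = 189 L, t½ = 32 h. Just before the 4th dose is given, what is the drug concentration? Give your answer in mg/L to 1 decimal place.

f = (1/2)^(τ/t½) = (1/2)^(92/32) ≈ 0.1363.
C₀ = D/Vd = 608/189 ≈ 3.217 mg/L.
Before the 4th dose, 3 doses have been given. Superposition: Cmin = C₀·(f + f² + … + f^3).
≈ 3.217 × (0.1363 + 0.0186 + 0.0025) ≈ 3.217 × 0.1574 ≈ 0.506 mg/L.

0.5 mg/L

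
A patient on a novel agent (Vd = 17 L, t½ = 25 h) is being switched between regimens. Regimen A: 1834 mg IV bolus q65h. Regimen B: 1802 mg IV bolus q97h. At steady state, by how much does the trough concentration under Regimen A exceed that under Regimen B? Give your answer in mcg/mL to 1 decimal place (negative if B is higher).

Regimen A: f = (1/2)^(65/25) ≈ 0.1649; Cmin,ss = (1834/17)·f/(1−f) ≈ 21.303 mcg/mL.
Regimen B: f = (1/2)^(97/25) ≈ 0.0679; Cmin,ss = (1802/17)·f/(1−f) ≈ 7.722 mcg/mL.
Difference ≈ 21.303 − 7.722 ≈ 13.581 mcg/mL.

13.6 mcg/mL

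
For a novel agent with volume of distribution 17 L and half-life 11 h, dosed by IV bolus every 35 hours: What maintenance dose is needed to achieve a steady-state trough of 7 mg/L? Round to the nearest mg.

τ/t½ = 35/11 ≈ 3.1818, so f = (1/2)^(35/11) ≈ 0.110199.
Cmin,ss = (D/Vd)·f/(1−f), so D = Cmin,ss·Vd·(1−f)/f.
D = 7 × 17 × (1−f)/f ≈ 7 × 17 × 8.07449 ≈ 960.86 mg.

961 mg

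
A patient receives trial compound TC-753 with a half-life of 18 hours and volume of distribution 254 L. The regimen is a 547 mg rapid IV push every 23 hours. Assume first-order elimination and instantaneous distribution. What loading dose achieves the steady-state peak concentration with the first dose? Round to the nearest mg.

931 mg

f = (1/2)^(23/18) ≈ 0.412430; accumulation ratio R = 1/(1−f) ≈ 1.70192.
Loading dose to hit Cmax,ss on first dose: D_load = D_maint·R ≈ 547 × 1.70192 ≈ 930.95 mg.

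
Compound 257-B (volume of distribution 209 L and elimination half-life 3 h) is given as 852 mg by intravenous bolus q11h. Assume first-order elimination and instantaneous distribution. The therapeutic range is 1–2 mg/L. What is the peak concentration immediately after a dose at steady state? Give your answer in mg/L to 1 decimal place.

4.4 mg/L

k = ln2/t½ = ln2/3 ≈ 0.231049 h⁻¹; fraction remaining f = e^(−kτ) = e^(−0.231049×11) ≈ 0.0787.
Accumulation ratio R = 1/(1 − f) ≈ 1/0.9213 ≈ 1.0854.
Each bolus raises the concentration by D/Vd = 852/209 ≈ 4.077 mg/L.
Steady-state peak Cmax,ss = C₀·R ≈ 4.077 × 1.0854 ≈ 4.425 mg/L.
Peak 4.4 mg/L vs MTC 2 mg/L: exceeds toxic threshold.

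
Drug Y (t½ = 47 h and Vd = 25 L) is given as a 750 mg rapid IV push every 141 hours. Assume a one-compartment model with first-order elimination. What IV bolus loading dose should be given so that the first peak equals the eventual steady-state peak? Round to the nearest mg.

f = (1/2)^(141/47) ≈ 0.125000; accumulation ratio R = 1/(1−f) ≈ 1.14286.
Loading dose to hit Cmax,ss on first dose: D_load = D_maint·R ≈ 750 × 1.14286 ≈ 857.14 mg.

857 mg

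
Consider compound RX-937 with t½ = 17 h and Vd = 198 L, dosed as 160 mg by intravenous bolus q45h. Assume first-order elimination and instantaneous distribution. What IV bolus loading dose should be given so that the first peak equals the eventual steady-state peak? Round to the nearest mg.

190 mg

f = (1/2)^(45/17) ≈ 0.159645; accumulation ratio R = 1/(1−f) ≈ 1.18997.
Loading dose to hit Cmax,ss on first dose: D_load = D_maint·R ≈ 160 × 1.18997 ≈ 190.40 mg.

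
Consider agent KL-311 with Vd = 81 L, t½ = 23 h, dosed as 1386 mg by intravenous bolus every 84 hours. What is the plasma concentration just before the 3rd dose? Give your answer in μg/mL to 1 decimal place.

f = (1/2)^(τ/t½) = (1/2)^(84/23) ≈ 0.0795.
C₀ = D/Vd = 1386/81 ≈ 17.111 μg/mL.
Before the 3rd dose, 2 doses have been given. Superposition: Cmin = C₀·(f + f²).
≈ 17.111 × (0.0795 + 0.0063) ≈ 17.111 × 0.0858 ≈ 1.468 μg/mL.

1.5 μg/mL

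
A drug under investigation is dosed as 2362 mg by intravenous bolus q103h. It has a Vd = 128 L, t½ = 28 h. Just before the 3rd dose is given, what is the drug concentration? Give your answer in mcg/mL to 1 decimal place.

f = (1/2)^(τ/t½) = (1/2)^(103/28) ≈ 0.0781.
C₀ = D/Vd = 2362/128 ≈ 18.453 mcg/mL.
Before the 3rd dose, 2 doses have been given. Superposition: Cmin = C₀·(f + f²).
≈ 18.453 × (0.0781 + 0.0061) ≈ 18.453 × 0.0842 ≈ 1.554 mcg/mL.

1.6 mcg/mL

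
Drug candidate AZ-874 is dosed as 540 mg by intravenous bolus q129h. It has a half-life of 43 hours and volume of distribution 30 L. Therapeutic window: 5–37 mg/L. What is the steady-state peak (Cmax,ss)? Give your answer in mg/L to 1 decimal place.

The dosing interval is 3 half-lives, so f = 2^(−3) = 0.125.
At steady state, R = 1/(1 − 0.125) = 8/7.
Single-dose peak C₀ = D/Vd = 540/30 = 18 mg/L.
Steady-state peak Cmax,ss = C₀·R = 18 × 8/7 ≈ 20.571 mg/L.
Peak 20.6 mg/L vs MTC 37 mg/L: below toxic threshold.

20.6 mg/L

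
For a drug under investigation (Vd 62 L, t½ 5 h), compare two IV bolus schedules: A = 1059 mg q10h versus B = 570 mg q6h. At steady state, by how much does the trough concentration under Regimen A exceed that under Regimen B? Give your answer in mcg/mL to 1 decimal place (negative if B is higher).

Regimen A: f = (1/2)^(10/5) ≈ 0.2500; Cmin,ss = (1059/62)·f/(1−f) ≈ 5.694 mcg/mL.
Regimen B: f = (1/2)^(6/5) ≈ 0.4353; Cmin,ss = (570/62)·f/(1−f) ≈ 7.087 mcg/mL.
Difference ≈ 5.694 − 7.087 ≈ -1.393 mcg/mL.

-1.4 mcg/mL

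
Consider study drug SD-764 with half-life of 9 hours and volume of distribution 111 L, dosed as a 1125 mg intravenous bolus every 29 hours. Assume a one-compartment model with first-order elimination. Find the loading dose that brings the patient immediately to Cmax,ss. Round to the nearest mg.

1260 mg

f = (1/2)^(29/9) ≈ 0.107155; accumulation ratio R = 1/(1−f) ≈ 1.12002.
Loading dose to hit Cmax,ss on first dose: D_load = D_maint·R ≈ 1125 × 1.12002 ≈ 1260.02 mg.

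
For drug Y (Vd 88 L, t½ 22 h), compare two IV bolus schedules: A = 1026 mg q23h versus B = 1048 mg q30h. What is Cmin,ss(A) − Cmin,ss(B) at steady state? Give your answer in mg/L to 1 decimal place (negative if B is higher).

Regimen A: f = (1/2)^(23/22) ≈ 0.4845; Cmin,ss = (1026/88)·f/(1−f) ≈ 10.958 mg/L.
Regimen B: f = (1/2)^(30/22) ≈ 0.3886; Cmin,ss = (1048/88)·f/(1−f) ≈ 7.569 mg/L.
Difference ≈ 10.958 − 7.569 ≈ 3.389 mg/L.

3.4 mg/L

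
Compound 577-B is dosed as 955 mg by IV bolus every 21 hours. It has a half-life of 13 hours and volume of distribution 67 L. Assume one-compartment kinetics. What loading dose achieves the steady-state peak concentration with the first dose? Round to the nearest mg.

1418 mg

f = (1/2)^(21/13) ≈ 0.326378; accumulation ratio R = 1/(1−f) ≈ 1.48451.
Loading dose to hit Cmax,ss on first dose: D_load = D_maint·R ≈ 955 × 1.48451 ≈ 1417.71 mg.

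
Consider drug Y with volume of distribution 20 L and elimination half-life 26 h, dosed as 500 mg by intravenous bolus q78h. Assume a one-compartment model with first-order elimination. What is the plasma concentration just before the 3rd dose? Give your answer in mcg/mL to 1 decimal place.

3.5 mcg/mL

f = (1/2)^(τ/t½) = (1/2)^(78/26) ≈ 0.1250.
C₀ = D/Vd = 500/20 ≈ 25.000 mcg/mL.
Before the 3rd dose, 2 doses have been given. Superposition: Cmin = C₀·(f + f²).
≈ 25.000 × (0.1250 + 0.0156) ≈ 25.000 × 0.1406 ≈ 3.515 mcg/mL.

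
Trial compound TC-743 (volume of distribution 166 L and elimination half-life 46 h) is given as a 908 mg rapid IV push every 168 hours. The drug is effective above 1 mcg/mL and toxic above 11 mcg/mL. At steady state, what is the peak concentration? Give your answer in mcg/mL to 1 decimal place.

5.9 mcg/mL

τ/t½ = 168/46 ≈ 3.6522, so fraction remaining f = (1/2)^(168/46) ≈ 0.0795.
At steady state, accumulation factor R = 1/(1 − e^(−kτ)) ≈ 1.0864.
Each bolus raises the concentration by D/Vd = 908/166 ≈ 5.470 mcg/mL.
Cmax,ss = C₀/(1 − f) ≈ 5.470/0.9205 ≈ 5.942 mcg/mL.
Peak 5.9 mcg/mL vs MTC 11 mcg/mL: below toxic threshold.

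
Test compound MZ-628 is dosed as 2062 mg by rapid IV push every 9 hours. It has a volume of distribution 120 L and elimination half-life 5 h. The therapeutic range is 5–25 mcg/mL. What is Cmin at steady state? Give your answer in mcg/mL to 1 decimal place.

6.9 mcg/mL

k = ln2/t½ = ln2/5 ≈ 0.138629 h⁻¹; fraction remaining f = e^(−kτ) = e^(−0.138629×9) ≈ 0.2872.
Single-dose peak C₀ = D/Vd = 2062/120 ≈ 17.183 mcg/mL.
Steady-state trough Cmin,ss = C₀·f/(1−f) ≈ 17.183 × 0.2872/0.7128 ≈ 6.923 mcg/mL.
Trough 6.9 mcg/mL vs MEC 5 mcg/mL: adequate.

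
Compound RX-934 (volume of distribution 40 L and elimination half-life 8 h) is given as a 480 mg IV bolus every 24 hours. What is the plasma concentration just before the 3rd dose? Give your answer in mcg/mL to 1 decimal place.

1.7 mcg/mL

f = (1/2)^(τ/t½) = (1/2)^(24/8) ≈ 0.1250.
C₀ = D/Vd = 480/40 ≈ 12.000 mcg/mL.
Before the 3rd dose, 2 doses have been given. Superposition: Cmin = C₀·(f + f²).
≈ 12.000 × (0.1250 + 0.0156) ≈ 12.000 × 0.1406 ≈ 1.687 mcg/mL.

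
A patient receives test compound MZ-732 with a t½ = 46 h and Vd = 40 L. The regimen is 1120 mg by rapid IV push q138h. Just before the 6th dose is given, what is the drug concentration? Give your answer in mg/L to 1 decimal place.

f = (1/2)^(τ/t½) = (1/2)^(138/46) ≈ 0.1250.
C₀ = D/Vd = 1120/40 ≈ 28.000 mg/L.
Before the 6th dose, 5 doses have been given. Superposition: Cmin = C₀·(f + f² + … + f^5).
≈ 28.000 × (0.1250 + 0.0156 + 0.0020 + 0.0002 + 0.0000) ≈ 28.000 × 0.1428 ≈ 3.998 mg/L.

4.0 mg/L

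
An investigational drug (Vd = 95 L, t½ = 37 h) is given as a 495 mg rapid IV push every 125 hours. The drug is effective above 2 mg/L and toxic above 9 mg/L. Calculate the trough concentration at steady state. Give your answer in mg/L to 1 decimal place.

0.6 mg/L

k = ln2/t½ = ln2/37 ≈ 0.018734 h⁻¹; fraction remaining f = e^(−kτ) = e^(−0.018734×125) ≈ 0.0962.
At steady state, accumulation factor R = 1/(1 − e^(−kτ)) ≈ 1.1064.
Each bolus raises the concentration by D/Vd = 495/95 ≈ 5.211 mg/L.
Cmax,ss = C₀/(1 − f) ≈ 5.211/0.9038 ≈ 5.766 mg/L.
Steady-state trough Cmin,ss = Cmax,ss·f ≈ 5.766 × 0.0962 ≈ 0.555 mg/L.
Trough 0.6 mg/L vs MEC 2 mg/L: subtherapeutic.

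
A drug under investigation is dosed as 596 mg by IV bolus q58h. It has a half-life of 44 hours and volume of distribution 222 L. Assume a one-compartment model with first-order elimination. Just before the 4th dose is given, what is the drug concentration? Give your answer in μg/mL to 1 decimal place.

1.7 μg/mL

f = (1/2)^(τ/t½) = (1/2)^(58/44) ≈ 0.4010.
C₀ = D/Vd = 596/222 ≈ 2.685 μg/mL.
Before the 4th dose, 3 doses have been given. Superposition: Cmin = C₀·(f + f² + … + f^3).
≈ 2.685 × (0.4010 + 0.1608 + 0.0645) ≈ 2.685 × 0.6263 ≈ 1.682 μg/mL.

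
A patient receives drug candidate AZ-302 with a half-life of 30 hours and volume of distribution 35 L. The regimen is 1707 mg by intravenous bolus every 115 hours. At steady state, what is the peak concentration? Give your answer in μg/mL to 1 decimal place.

52.5 μg/mL

τ/t½ = 115/30 ≈ 3.8333, so fraction remaining f = (1/2)^(115/30) ≈ 0.0702.
Accumulation ratio R = 1/(1 − f) ≈ 1/0.9298 ≈ 1.0755.
Single-dose peak C₀ = D/Vd = 1707/35 ≈ 48.771 μg/mL.
Steady-state peak Cmax,ss = C₀·R ≈ 48.771 × 1.0755 ≈ 52.453 μg/mL.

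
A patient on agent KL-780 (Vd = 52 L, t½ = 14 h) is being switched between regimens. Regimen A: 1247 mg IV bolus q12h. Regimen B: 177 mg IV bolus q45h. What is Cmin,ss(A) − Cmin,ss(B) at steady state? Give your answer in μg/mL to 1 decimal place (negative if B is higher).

Regimen A: f = (1/2)^(12/14) ≈ 0.5520; Cmin,ss = (1247/52)·f/(1−f) ≈ 29.548 μg/mL.
Regimen B: f = (1/2)^(45/14) ≈ 0.1077; Cmin,ss = (177/52)·f/(1−f) ≈ 0.411 μg/mL.
Difference ≈ 29.548 − 0.411 ≈ 29.137 μg/mL.

29.1 μg/mL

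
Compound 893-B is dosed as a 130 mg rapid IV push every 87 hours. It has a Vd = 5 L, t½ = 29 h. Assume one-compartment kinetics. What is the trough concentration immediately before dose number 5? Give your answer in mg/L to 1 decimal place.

f = (1/2)^(τ/t½) = (1/2)^(87/29) ≈ 0.1250.
C₀ = D/Vd = 130/5 ≈ 26.000 mg/L.
Before the 5th dose, 4 doses have been given. Superposition: Cmin = C₀·(f + f² + … + f^4).
≈ 26.000 × (0.1250 + 0.0156 + 0.0020 + 0.0002) ≈ 26.000 × 0.1428 ≈ 3.713 mg/L.

3.7 mg/L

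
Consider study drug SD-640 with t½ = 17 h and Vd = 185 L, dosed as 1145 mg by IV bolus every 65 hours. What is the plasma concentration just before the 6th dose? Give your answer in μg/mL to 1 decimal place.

f = (1/2)^(τ/t½) = (1/2)^(65/17) ≈ 0.0706.
C₀ = D/Vd = 1145/185 ≈ 6.189 μg/mL.
Before the 6th dose, 5 doses have been given. Superposition: Cmin = C₀·(f + f² + … + f^5).
≈ 6.189 × (0.0706 + 0.0050 + 0.0004 + 0.0000 + 0.0000) ≈ 6.189 × 0.0760 ≈ 0.470 μg/mL.

0.5 μg/mL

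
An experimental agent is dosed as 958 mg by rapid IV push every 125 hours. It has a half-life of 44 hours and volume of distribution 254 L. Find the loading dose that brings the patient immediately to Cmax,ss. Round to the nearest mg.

1113 mg

f = (1/2)^(125/44) ≈ 0.139573; accumulation ratio R = 1/(1−f) ≈ 1.16221.
Loading dose to hit Cmax,ss on first dose: D_load = D_maint·R ≈ 958 × 1.16221 ≈ 1113.40 mg.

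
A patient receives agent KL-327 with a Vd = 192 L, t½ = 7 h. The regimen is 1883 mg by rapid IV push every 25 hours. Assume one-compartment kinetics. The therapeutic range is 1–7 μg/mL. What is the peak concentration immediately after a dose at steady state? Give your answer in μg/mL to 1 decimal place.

k = ln2/t½ = ln2/7 ≈ 0.099021 h⁻¹; fraction remaining f = e^(−kτ) = e^(−0.099021×25) ≈ 0.0841.
Accumulation ratio R = 1/(1 − f) ≈ 1/0.9159 ≈ 1.0918.
Each bolus raises the concentration by D/Vd = 1883/192 ≈ 9.807 μg/mL.
Steady-state peak Cmax,ss = C₀·R ≈ 9.807 × 1.0918 ≈ 10.707 μg/mL.
Peak 10.7 μg/mL vs MTC 7 μg/mL: exceeds toxic threshold.

10.7 μg/mL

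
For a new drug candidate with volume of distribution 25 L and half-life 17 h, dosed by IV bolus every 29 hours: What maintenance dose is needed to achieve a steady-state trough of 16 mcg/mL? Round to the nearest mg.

905 mg

τ/t½ = 29/17 ≈ 1.7059, so f = (1/2)^(29/17) ≈ 0.306534.
Cmin,ss = (D/Vd)·f/(1−f), so D = Cmin,ss·Vd·(1−f)/f.
D = 16 × 25 × (1−f)/f ≈ 16 × 25 × 2.26228 ≈ 904.91 mg.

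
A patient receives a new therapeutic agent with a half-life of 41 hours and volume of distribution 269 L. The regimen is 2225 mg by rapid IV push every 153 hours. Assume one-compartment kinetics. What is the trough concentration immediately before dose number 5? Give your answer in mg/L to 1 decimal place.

0.7 mg/L

f = (1/2)^(τ/t½) = (1/2)^(153/41) ≈ 0.0753.
C₀ = D/Vd = 2225/269 ≈ 8.271 mg/L.
Before the 5th dose, 4 doses have been given. Superposition: Cmin = C₀·(f + f² + … + f^4).
≈ 8.271 × (0.0753 + 0.0057 + 0.0004 + 0.0000) ≈ 8.271 × 0.0814 ≈ 0.673 mg/L.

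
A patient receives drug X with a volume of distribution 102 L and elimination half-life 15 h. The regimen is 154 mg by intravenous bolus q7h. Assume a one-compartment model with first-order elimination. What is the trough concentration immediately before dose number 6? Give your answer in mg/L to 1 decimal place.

3.2 mg/L

f = (1/2)^(τ/t½) = (1/2)^(7/15) ≈ 0.7236.
C₀ = D/Vd = 154/102 ≈ 1.510 mg/L.
Before the 6th dose, 5 doses have been given. Superposition: Cmin = C₀·(f + f² + … + f^5).
≈ 1.510 × (0.7236 + 0.5236 + 0.3789 + 0.2742 + 0.1984) ≈ 1.510 × 2.0987 ≈ 3.169 mg/L.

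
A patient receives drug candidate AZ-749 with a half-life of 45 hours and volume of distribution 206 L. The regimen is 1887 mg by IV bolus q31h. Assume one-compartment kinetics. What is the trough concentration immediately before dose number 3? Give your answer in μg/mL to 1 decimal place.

9.2 μg/mL

f = (1/2)^(τ/t½) = (1/2)^(31/45) ≈ 0.6203.
C₀ = D/Vd = 1887/206 ≈ 9.160 μg/mL.
Before the 3rd dose, 2 doses have been given. Superposition: Cmin = C₀·(f + f²).
≈ 9.160 × (0.6203 + 0.3848) ≈ 9.160 × 1.0051 ≈ 9.207 μg/mL.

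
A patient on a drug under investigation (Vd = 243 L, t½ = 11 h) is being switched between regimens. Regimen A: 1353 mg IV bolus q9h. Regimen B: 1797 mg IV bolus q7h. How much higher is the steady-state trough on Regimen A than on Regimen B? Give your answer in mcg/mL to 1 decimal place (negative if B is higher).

Regimen A: f = (1/2)^(9/11) ≈ 0.5672; Cmin,ss = (1353/243)·f/(1−f) ≈ 7.297 mcg/mL.
Regimen B: f = (1/2)^(7/11) ≈ 0.6433; Cmin,ss = (1797/243)·f/(1−f) ≈ 13.337 mcg/mL.
Difference ≈ 7.297 − 13.337 ≈ -6.040 mcg/mL.

-6.0 mcg/mL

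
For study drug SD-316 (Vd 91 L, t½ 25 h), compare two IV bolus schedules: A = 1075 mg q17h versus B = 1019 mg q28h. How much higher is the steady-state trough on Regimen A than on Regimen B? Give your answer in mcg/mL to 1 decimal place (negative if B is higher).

10.1 mcg/mL

Regimen A: f = (1/2)^(17/25) ≈ 0.6242; Cmin,ss = (1075/91)·f/(1−f) ≈ 19.622 mcg/mL.
Regimen B: f = (1/2)^(28/25) ≈ 0.4601; Cmin,ss = (1019/91)·f/(1−f) ≈ 9.543 mcg/mL.
Difference ≈ 19.622 − 9.543 ≈ 10.079 mcg/mL.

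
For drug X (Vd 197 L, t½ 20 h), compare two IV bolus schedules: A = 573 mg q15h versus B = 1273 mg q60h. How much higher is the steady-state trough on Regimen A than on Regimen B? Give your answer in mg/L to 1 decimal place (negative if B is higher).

3.3 mg/L

Regimen A: f = (1/2)^(15/20) ≈ 0.5946; Cmin,ss = (573/197)·f/(1−f) ≈ 4.266 mg/L.
Regimen B: f = (1/2)^(60/20) ≈ 0.1250; Cmin,ss = (1273/197)·f/(1−f) ≈ 0.923 mg/L.
Difference ≈ 4.266 − 0.923 ≈ 3.343 mg/L.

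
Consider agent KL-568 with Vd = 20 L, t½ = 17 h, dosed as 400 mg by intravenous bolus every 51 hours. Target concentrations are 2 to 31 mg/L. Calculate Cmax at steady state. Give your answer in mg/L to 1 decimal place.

τ = 51 h = 3 half-lives, so f = (1/2)^3 = 0.125.
Accumulation ratio R = 1/(1 − f) = 1/0.875 = 8/7.
Single-dose peak C₀ = D/Vd = 400/20 = 20 mg/L.
Steady-state peak Cmax,ss = C₀·R = 20 × 8/7 ≈ 22.857 mg/L.
Peak 22.9 mg/L vs MTC 31 mg/L: below toxic threshold.

22.9 mg/L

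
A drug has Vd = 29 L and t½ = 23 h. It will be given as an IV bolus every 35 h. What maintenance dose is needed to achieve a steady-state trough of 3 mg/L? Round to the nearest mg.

163 mg

τ/t½ = 35/23 ≈ 1.5217, so f = (1/2)^(35/23) ≈ 0.348266.
Cmin,ss = (D/Vd)·f/(1−f), so D = Cmin,ss·Vd·(1−f)/f.
D = 3 × 29 × (1−f)/f ≈ 3 × 29 × 1.87137 ≈ 162.81 mg.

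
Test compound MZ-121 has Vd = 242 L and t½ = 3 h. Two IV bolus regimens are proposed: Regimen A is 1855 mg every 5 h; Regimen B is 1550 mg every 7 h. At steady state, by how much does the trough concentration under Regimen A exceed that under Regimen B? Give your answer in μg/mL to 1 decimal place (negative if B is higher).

Regimen A: f = (1/2)^(5/3) ≈ 0.3150; Cmin,ss = (1855/242)·f/(1−f) ≈ 3.525 μg/mL.
Regimen B: f = (1/2)^(7/3) ≈ 0.1984; Cmin,ss = (1550/242)·f/(1−f) ≈ 1.585 μg/mL.
Difference ≈ 3.525 − 1.585 ≈ 1.940 μg/mL.

1.9 μg/mL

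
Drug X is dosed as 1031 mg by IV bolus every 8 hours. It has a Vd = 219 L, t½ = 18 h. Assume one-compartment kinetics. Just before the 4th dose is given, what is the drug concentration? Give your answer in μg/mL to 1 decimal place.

7.9 μg/mL

f = (1/2)^(τ/t½) = (1/2)^(8/18) ≈ 0.7349.
C₀ = D/Vd = 1031/219 ≈ 4.708 μg/mL.
Before the 4th dose, 3 doses have been given. Superposition: Cmin = C₀·(f + f² + … + f^3).
≈ 4.708 × (0.7349 + 0.5401 + 0.3969) ≈ 4.708 × 1.6719 ≈ 7.871 μg/mL.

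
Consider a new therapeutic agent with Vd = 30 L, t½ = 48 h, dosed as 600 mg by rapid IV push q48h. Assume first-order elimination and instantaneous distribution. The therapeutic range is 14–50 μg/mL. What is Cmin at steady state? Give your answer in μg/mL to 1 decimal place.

The dosing interval is 1 half-life, so f = 2^(−1) = 0.5.
Accumulation ratio R = 1/(1 − f) = 1/0.5 = 2/1.
Single-dose peak C₀ = D/Vd = 600/30 = 20 μg/mL.
Steady-state peak Cmax,ss = C₀·R = 20 × 2/1 ≈ 40.000 μg/mL.
Steady-state trough Cmin,ss = Cmax,ss·f ≈ 40.000 × 0.5 ≈ 20.000 μg/mL.
Trough 20.0 μg/mL vs MEC 14 μg/mL: adequate.

20.0 μg/mL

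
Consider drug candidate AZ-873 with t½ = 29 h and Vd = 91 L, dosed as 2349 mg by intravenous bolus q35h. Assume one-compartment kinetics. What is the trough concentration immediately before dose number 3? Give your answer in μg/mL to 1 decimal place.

f = (1/2)^(τ/t½) = (1/2)^(35/29) ≈ 0.4332.
C₀ = D/Vd = 2349/91 ≈ 25.813 μg/mL.
Before the 3rd dose, 2 doses have been given. Superposition: Cmin = C₀·(f + f²).
≈ 25.813 × (0.4332 + 0.1877) ≈ 25.813 × 0.6209 ≈ 16.027 μg/mL.

16.0 μg/mL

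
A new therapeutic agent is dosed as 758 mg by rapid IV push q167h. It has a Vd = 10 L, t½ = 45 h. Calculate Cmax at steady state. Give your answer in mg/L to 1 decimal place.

k = ln2/t½ = ln2/45 ≈ 0.015403 h⁻¹; fraction remaining f = e^(−kτ) = e^(−0.015403×167) ≈ 0.0764.
At steady state, accumulation factor R = 1/(1 − e^(−kτ)) ≈ 1.0827.
Single-dose peak C₀ = D/Vd = 758/10 ≈ 75.800 mg/L.
Steady-state peak Cmax,ss = C₀·R ≈ 75.800 × 1.0827 ≈ 82.069 mg/L.

82.1 mg/L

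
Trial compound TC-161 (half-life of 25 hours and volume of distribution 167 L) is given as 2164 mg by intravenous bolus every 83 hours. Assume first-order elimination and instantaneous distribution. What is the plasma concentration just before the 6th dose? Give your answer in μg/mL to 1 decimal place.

f = (1/2)^(τ/t½) = (1/2)^(83/25) ≈ 0.1001.
C₀ = D/Vd = 2164/167 ≈ 12.958 μg/mL.
Before the 6th dose, 5 doses have been given. Superposition: Cmin = C₀·(f + f² + … + f^5).
≈ 12.958 × (0.1001 + 0.0100 + 0.0010 + 0.0001 + 0.0000) ≈ 12.958 × 0.1112 ≈ 1.441 μg/mL.

1.4 μg/mL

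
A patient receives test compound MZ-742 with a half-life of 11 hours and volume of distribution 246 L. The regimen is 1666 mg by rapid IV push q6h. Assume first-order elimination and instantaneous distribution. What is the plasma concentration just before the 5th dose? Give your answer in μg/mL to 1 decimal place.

11.5 μg/mL

f = (1/2)^(τ/t½) = (1/2)^(6/11) ≈ 0.6852.
C₀ = D/Vd = 1666/246 ≈ 6.772 μg/mL.
Before the 5th dose, 4 doses have been given. Superposition: Cmin = C₀·(f + f² + … + f^4).
≈ 6.772 × (0.6852 + 0.4695 + 0.3217 + 0.2204) ≈ 6.772 × 1.6968 ≈ 11.491 μg/mL.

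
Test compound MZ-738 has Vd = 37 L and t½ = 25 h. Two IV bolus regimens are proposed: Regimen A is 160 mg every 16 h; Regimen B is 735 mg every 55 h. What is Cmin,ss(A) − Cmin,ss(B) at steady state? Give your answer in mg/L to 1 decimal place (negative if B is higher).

Regimen A: f = (1/2)^(16/25) ≈ 0.6417; Cmin,ss = (160/37)·f/(1−f) ≈ 7.745 mg/L.
Regimen B: f = (1/2)^(55/25) ≈ 0.2176; Cmin,ss = (735/37)·f/(1−f) ≈ 5.525 mg/L.
Difference ≈ 7.745 − 5.525 ≈ 2.220 mg/L.

2.2 mg/L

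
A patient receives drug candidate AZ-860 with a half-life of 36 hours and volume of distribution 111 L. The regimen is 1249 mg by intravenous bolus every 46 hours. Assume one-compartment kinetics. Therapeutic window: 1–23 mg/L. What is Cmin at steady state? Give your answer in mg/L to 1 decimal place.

7.9 mg/L

Over one 46-h interval, 46/36 ≈ 1.2778 half-lives elapse, leaving f ≈ 0.4124 of each dose.
Each bolus raises the concentration by D/Vd = 1249/111 ≈ 11.252 mg/L.
Steady-state trough Cmin,ss = C₀·f/(1−f) ≈ 11.252 × 0.4124/0.5876 ≈ 7.897 mg/L.
Trough 7.9 mg/L vs MEC 1 mg/L: adequate.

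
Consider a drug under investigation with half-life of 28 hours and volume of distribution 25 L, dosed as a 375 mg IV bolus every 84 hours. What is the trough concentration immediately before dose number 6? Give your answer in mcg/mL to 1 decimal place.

2.1 mcg/mL

f = (1/2)^(τ/t½) = (1/2)^(84/28) ≈ 0.1250.
C₀ = D/Vd = 375/25 ≈ 15.000 mcg/mL.
Before the 6th dose, 5 doses have been given. Superposition: Cmin = C₀·(f + f² + … + f^5).
≈ 15.000 × (0.1250 + 0.0156 + 0.0020 + 0.0002 + 0.0000) ≈ 15.000 × 0.1428 ≈ 2.142 mcg/mL.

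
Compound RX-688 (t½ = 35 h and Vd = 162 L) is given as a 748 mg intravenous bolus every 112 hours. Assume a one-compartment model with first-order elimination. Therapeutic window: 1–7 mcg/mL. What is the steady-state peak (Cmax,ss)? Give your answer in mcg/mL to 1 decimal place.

k = ln2/t½ = ln2/35 ≈ 0.019804 h⁻¹; fraction remaining f = e^(−kτ) = e^(−0.019804×112) ≈ 0.1088.
At steady state, accumulation factor R = 1/(1 − e^(−kτ)) ≈ 1.1221.
Each bolus raises the concentration by D/Vd = 748/162 ≈ 4.617 mcg/mL.
Steady-state peak Cmax,ss = C₀·R ≈ 4.617 × 1.1221 ≈ 5.181 mcg/mL.
Peak 5.2 mcg/mL vs MTC 7 mcg/mL: below toxic threshold.

5.2 mcg/mL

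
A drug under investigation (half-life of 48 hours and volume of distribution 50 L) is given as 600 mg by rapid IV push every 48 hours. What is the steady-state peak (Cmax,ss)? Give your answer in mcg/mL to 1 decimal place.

24.0 mcg/mL

τ = 48 h = 1 half-life, so f = (1/2)^1 = 0.5.
At steady state, R = 1/(1 − 0.5) = 2/1.
Single-dose peak C₀ = D/Vd = 600/50 = 12 mcg/mL.
Steady-state peak Cmax,ss = C₀·R = 12 × 2/1 ≈ 24.000 mcg/mL.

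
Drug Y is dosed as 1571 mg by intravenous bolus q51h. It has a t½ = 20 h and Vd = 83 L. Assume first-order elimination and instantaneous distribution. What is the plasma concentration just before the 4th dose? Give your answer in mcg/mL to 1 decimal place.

3.9 mcg/mL

f = (1/2)^(τ/t½) = (1/2)^(51/20) ≈ 0.1708.
C₀ = D/Vd = 1571/83 ≈ 18.928 mcg/mL.
Before the 4th dose, 3 doses have been given. Superposition: Cmin = C₀·(f + f² + … + f^3).
≈ 18.928 × (0.1708 + 0.0292 + 0.0050) ≈ 18.928 × 0.2050 ≈ 3.880 mcg/mL.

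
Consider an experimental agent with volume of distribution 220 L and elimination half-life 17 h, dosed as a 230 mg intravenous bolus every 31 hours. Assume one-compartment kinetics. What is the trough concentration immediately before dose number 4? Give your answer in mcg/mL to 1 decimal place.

f = (1/2)^(τ/t½) = (1/2)^(31/17) ≈ 0.2825.
C₀ = D/Vd = 230/220 ≈ 1.045 mcg/mL.
Before the 4th dose, 3 doses have been given. Superposition: Cmin = C₀·(f + f² + … + f^3).
≈ 1.045 × (0.2825 + 0.0798 + 0.0225) ≈ 1.045 × 0.3848 ≈ 0.402 mcg/mL.

0.4 mcg/mL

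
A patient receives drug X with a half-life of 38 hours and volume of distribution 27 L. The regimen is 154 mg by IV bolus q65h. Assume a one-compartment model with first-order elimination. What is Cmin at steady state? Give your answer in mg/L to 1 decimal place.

2.5 mg/L

Over one 65-h interval, 65/38 ≈ 1.7105 half-lives elapse, leaving f ≈ 0.3055 of each dose.
At steady state, accumulation factor R = 1/(1 − e^(−kτ)) ≈ 1.4399.
Single-dose peak C₀ = D/Vd = 154/27 ≈ 5.704 mg/L.
Steady-state peak Cmax,ss = C₀·R ≈ 5.704 × 1.4399 ≈ 8.213 mg/L.
One interval later, Cmin,ss = Cmax,ss·e^(−kτ) ≈ 8.213 × 0.3055 ≈ 2.509 mg/L.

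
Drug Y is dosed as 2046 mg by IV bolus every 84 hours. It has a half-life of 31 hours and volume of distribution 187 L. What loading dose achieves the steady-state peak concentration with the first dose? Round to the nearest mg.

2415 mg

f = (1/2)^(84/31) ≈ 0.152864; accumulation ratio R = 1/(1−f) ≈ 1.18045.
Loading dose to hit Cmax,ss on first dose: D_load = D_maint·R ≈ 2046 × 1.18045 ≈ 2415.20 mg.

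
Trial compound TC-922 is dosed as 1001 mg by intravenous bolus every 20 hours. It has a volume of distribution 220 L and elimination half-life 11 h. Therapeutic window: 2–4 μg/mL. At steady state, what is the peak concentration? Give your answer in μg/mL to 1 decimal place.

k = ln2/t½ = ln2/11 ≈ 0.063013 h⁻¹; fraction remaining f = e^(−kτ) = e^(−0.063013×20) ≈ 0.2836.
Accumulation ratio R = 1/(1 − f) ≈ 1/0.7164 ≈ 1.3959.
Single-dose peak C₀ = D/Vd = 1001/220 ≈ 4.550 μg/mL.
Steady-state peak Cmax,ss = C₀·R ≈ 4.550 × 1.3959 ≈ 6.351 μg/mL.
Peak 6.4 μg/mL vs MTC 4 μg/mL: exceeds toxic threshold.

6.4 μg/mL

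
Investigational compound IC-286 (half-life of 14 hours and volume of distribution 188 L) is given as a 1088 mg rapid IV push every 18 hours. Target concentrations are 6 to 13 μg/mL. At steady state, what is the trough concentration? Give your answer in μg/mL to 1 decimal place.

4.0 μg/mL

τ/t½ = 18/14 ≈ 1.2857, so fraction remaining f = (1/2)^(18/14) ≈ 0.4102.
Accumulation ratio R = 1/(1 − f) ≈ 1/0.5898 ≈ 1.6955.
Single-dose peak C₀ = D/Vd = 1088/188 ≈ 5.787 μg/mL.
Cmax,ss = C₀/(1 − f) ≈ 5.787/0.5898 ≈ 9.812 μg/mL.
Steady-state trough Cmin,ss = Cmax,ss·f ≈ 9.812 × 0.4102 ≈ 4.025 μg/mL.
Trough 4.0 μg/mL vs MEC 6 μg/mL: subtherapeutic.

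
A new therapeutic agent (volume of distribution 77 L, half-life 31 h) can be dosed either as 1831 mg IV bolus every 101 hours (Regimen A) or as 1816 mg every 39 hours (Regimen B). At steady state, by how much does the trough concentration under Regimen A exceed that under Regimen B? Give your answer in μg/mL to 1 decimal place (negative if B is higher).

Regimen A: f = (1/2)^(101/31) ≈ 0.1045; Cmin,ss = (1831/77)·f/(1−f) ≈ 2.775 μg/mL.
Regimen B: f = (1/2)^(39/31) ≈ 0.4181; Cmin,ss = (1816/77)·f/(1−f) ≈ 16.946 μg/mL.
Difference ≈ 2.775 − 16.946 ≈ -14.171 μg/mL.

-14.2 μg/mL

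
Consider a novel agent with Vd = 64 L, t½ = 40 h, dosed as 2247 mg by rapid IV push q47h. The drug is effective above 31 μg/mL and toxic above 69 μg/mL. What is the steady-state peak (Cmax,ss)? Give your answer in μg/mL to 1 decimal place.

63.0 μg/mL

k = ln2/t½ = ln2/40 ≈ 0.017329 h⁻¹; fraction remaining f = e^(−kτ) = e^(−0.017329×47) ≈ 0.4429.
Accumulation ratio R = 1/(1 − f) ≈ 1/0.5571 ≈ 1.7950.
Single-dose peak C₀ = D/Vd = 2247/64 ≈ 35.109 μg/mL.
Cmax,ss = C₀/(1 − f) ≈ 35.109/0.5571 ≈ 63.021 μg/mL.
Peak 63.0 μg/mL vs MTC 69 μg/mL: below toxic threshold.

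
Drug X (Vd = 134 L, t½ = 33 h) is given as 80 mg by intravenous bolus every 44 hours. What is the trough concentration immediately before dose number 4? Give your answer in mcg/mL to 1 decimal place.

0.4 mcg/mL

f = (1/2)^(τ/t½) = (1/2)^(44/33) ≈ 0.3969.
C₀ = D/Vd = 80/134 ≈ 0.597 mcg/mL.
Before the 4th dose, 3 doses have been given. Superposition: Cmin = C₀·(f + f² + … + f^3).
≈ 0.597 × (0.3969 + 0.1575 + 0.0625) ≈ 0.597 × 0.6169 ≈ 0.368 mcg/mL.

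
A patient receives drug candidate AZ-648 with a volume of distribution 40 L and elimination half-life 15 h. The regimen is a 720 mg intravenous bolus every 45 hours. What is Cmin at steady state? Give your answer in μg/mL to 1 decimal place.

The dosing interval is 3 half-lives, so f = 2^(−3) = 0.125.
Accumulation ratio R = 1/(1 − f) = 1/0.875 = 8/7.
Single-dose peak C₀ = D/Vd = 720/40 = 18 μg/mL.
Steady-state peak Cmax,ss = C₀·R = 18 × 8/7 ≈ 20.571 μg/mL.
Steady-state trough Cmin,ss = Cmax,ss·f ≈ 20.571 × 0.125 ≈ 2.571 μg/mL.

2.6 μg/mL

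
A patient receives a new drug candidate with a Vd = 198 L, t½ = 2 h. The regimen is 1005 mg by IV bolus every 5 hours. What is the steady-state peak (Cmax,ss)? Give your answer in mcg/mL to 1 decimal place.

6.2 mcg/mL

Over one 5-h interval, 5/2 ≈ 2.5 half-lives elapse, leaving f ≈ 0.1768 of each dose.
At steady state, accumulation factor R = 1/(1 − e^(−kτ)) ≈ 1.2148.
Single-dose peak C₀ = D/Vd = 1005/198 ≈ 5.076 mcg/mL.
Steady-state peak Cmax,ss = C₀·R ≈ 5.076 × 1.2148 ≈ 6.166 mcg/mL.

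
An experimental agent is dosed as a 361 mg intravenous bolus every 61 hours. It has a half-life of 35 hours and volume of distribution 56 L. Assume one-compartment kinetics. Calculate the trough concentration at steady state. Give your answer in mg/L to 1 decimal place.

k = ln2/t½ = ln2/35 ≈ 0.019804 h⁻¹; fraction remaining f = e^(−kτ) = e^(−0.019804×61) ≈ 0.2988.
Accumulation ratio R = 1/(1 − f) ≈ 1/0.7012 ≈ 1.4261.
Single-dose peak C₀ = D/Vd = 361/56 ≈ 6.446 mg/L.
Steady-state peak Cmax,ss = C₀·R ≈ 6.446 × 1.4261 ≈ 9.193 mg/L.
One interval later, Cmin,ss = Cmax,ss·e^(−kτ) ≈ 9.193 × 0.2988 ≈ 2.747 mg/L.

2.7 mg/L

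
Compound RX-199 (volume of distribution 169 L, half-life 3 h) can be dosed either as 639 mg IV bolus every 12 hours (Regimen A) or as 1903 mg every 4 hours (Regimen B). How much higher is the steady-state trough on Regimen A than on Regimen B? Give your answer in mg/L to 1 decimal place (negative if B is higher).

Regimen A: f = (1/2)^(12/3) ≈ 0.0625; Cmin,ss = (639/169)·f/(1−f) ≈ 0.252 mg/L.
Regimen B: f = (1/2)^(4/3) ≈ 0.3969; Cmin,ss = (1903/169)·f/(1−f) ≈ 7.410 mg/L.
Difference ≈ 0.252 − 7.410 ≈ -7.158 mg/L.

-7.2 mg/L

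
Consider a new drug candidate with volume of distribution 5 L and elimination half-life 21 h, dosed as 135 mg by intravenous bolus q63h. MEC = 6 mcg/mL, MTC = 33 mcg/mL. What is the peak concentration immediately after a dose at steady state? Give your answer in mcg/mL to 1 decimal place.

τ = 63 h = 3 half-lives, so f = (1/2)^3 = 0.125.
Accumulation ratio R = 1/(1 − f) = 1/0.875 = 8/7.
Single-dose peak C₀ = D/Vd = 135/5 = 27 mcg/mL.
Steady-state peak Cmax,ss = C₀·R = 27 × 8/7 ≈ 30.857 mcg/mL.
Peak 30.9 mcg/mL vs MTC 33 mcg/mL: below toxic threshold.

30.9 mcg/mL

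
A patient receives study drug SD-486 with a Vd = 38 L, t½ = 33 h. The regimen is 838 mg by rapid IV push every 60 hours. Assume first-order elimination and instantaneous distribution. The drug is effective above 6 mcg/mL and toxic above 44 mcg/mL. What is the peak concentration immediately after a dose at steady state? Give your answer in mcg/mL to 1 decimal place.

k = ln2/t½ = ln2/33 ≈ 0.021004 h⁻¹; fraction remaining f = e^(−kτ) = e^(−0.021004×60) ≈ 0.2836.
Accumulation ratio R = 1/(1 − f) ≈ 1/0.7164 ≈ 1.3959.
Single-dose peak C₀ = D/Vd = 838/38 ≈ 22.053 mcg/mL.
Cmax,ss = C₀/(1 − f) ≈ 22.053/0.7164 ≈ 30.783 mcg/mL.
Peak 30.8 mcg/mL vs MTC 44 mcg/mL: below toxic threshold.

30.8 mcg/mL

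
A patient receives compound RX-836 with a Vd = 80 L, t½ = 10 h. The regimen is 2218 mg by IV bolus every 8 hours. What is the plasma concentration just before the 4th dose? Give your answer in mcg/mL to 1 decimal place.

f = (1/2)^(τ/t½) = (1/2)^(8/10) ≈ 0.5743.
C₀ = D/Vd = 2218/80 ≈ 27.725 mcg/mL.
Before the 4th dose, 3 doses have been given. Superposition: Cmin = C₀·(f + f² + … + f^3).
≈ 27.725 × (0.5743 + 0.3298 + 0.1894) ≈ 27.725 × 1.0935 ≈ 30.317 mcg/mL.

30.3 mcg/mL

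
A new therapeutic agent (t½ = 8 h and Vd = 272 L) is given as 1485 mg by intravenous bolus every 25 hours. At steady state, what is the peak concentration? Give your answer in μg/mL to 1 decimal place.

6.2 μg/mL

k = ln2/t½ = ln2/8 ≈ 0.086643 h⁻¹; fraction remaining f = e^(−kτ) = e^(−0.086643×25) ≈ 0.1146.
Accumulation ratio R = 1/(1 − f) ≈ 1/0.8854 ≈ 1.1294.
Each bolus raises the concentration by D/Vd = 1485/272 ≈ 5.460 μg/mL.
Steady-state peak Cmax,ss = C₀·R ≈ 5.460 × 1.1294 ≈ 6.167 μg/mL.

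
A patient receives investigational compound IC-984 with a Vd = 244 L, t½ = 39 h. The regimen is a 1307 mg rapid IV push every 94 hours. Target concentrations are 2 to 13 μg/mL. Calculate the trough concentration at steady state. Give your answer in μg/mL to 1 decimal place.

1.2 μg/mL

k = ln2/t½ = ln2/39 ≈ 0.017773 h⁻¹; fraction remaining f = e^(−kτ) = e^(−0.017773×94) ≈ 0.1881.
Single-dose peak C₀ = D/Vd = 1307/244 ≈ 5.357 μg/mL.
Steady-state trough Cmin,ss = C₀·f/(1−f) ≈ 5.357 × 0.1881/0.8119 ≈ 1.241 μg/mL.
Trough 1.2 μg/mL vs MEC 2 μg/mL: subtherapeutic.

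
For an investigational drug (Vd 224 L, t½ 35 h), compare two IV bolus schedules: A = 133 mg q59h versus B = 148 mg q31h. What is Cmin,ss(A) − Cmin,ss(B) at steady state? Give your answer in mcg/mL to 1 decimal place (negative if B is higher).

-0.5 mcg/mL

Regimen A: f = (1/2)^(59/35) ≈ 0.3108; Cmin,ss = (133/224)·f/(1−f) ≈ 0.268 mcg/mL.
Regimen B: f = (1/2)^(31/35) ≈ 0.5412; Cmin,ss = (148/224)·f/(1−f) ≈ 0.779 mcg/mL.
Difference ≈ 0.268 − 0.779 ≈ -0.511 mcg/mL.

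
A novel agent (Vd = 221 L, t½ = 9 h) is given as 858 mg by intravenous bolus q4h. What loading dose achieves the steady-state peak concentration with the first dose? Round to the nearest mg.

f = (1/2)^(4/9) ≈ 0.734867; accumulation ratio R = 1/(1−f) ≈ 3.77169.
Loading dose to hit Cmax,ss on first dose: D_load = D_maint·R ≈ 858 × 3.77169 ≈ 3236.11 mg.

3236 mg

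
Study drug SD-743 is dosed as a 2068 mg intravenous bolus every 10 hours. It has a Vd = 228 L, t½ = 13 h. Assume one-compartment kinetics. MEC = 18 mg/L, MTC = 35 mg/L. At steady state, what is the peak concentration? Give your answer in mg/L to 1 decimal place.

21.9 mg/L

τ/t½ = 10/13 ≈ 0.76923, so fraction remaining f = (1/2)^(10/13) ≈ 0.5867.
At steady state, accumulation factor R = 1/(1 − e^(−kτ)) ≈ 2.4195.
Each bolus raises the concentration by D/Vd = 2068/228 ≈ 9.070 mg/L.
Cmax,ss = C₀/(1 − f) ≈ 9.070/0.4133 ≈ 21.945 mg/L.
Peak 21.9 mg/L vs MTC 35 mg/L: below toxic threshold.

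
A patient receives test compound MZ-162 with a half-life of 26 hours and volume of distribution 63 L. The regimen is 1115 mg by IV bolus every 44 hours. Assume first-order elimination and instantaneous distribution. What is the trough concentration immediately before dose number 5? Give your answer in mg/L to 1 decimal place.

f = (1/2)^(τ/t½) = (1/2)^(44/26) ≈ 0.3094.
C₀ = D/Vd = 1115/63 ≈ 17.698 mg/L.
Before the 5th dose, 4 doses have been given. Superposition: Cmin = C₀·(f + f² + … + f^4).
≈ 17.698 × (0.3094 + 0.0957 + 0.0296 + 0.0092) ≈ 17.698 × 0.4439 ≈ 7.856 mg/L.

7.9 mg/L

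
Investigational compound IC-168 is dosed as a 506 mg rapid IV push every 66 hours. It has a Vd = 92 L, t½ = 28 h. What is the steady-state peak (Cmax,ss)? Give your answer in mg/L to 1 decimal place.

6.8 mg/L

Over one 66-h interval, 66/28 ≈ 2.3571 half-lives elapse, leaving f ≈ 0.1952 of each dose.
At steady state, accumulation factor R = 1/(1 − e^(−kτ)) ≈ 1.2425.
Single-dose peak C₀ = D/Vd = 506/92 ≈ 5.500 mg/L.
Steady-state peak Cmax,ss = C₀·R ≈ 5.500 × 1.2425 ≈ 6.834 mg/L.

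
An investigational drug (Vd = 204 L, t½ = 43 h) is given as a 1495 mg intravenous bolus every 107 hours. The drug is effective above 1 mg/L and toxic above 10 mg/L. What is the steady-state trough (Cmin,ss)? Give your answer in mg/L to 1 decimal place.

1.6 mg/L

k = ln2/t½ = ln2/43 ≈ 0.016120 h⁻¹; fraction remaining f = e^(−kτ) = e^(−0.016120×107) ≈ 0.1782.
At steady state, accumulation factor R = 1/(1 − e^(−kτ)) ≈ 1.2168.
Each bolus raises the concentration by D/Vd = 1495/204 ≈ 7.328 mg/L.
Cmax,ss = C₀/(1 − f) ≈ 7.328/0.8218 ≈ 8.917 mg/L.
One interval later, Cmin,ss = Cmax,ss·e^(−kτ) ≈ 8.917 × 0.1782 ≈ 1.589 mg/L.
Trough 1.6 mg/L vs MEC 1 mg/L: adequate.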